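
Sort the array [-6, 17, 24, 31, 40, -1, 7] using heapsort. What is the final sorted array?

Build heap: [40, 31, 24, -6, 17, -1, 7]
Extract 40: [31, 17, 24, -6, 7, -1, 40]
Extract 31: [24, 17, -1, -6, 7, 31, 40]
Extract 24: [17, 7, -1, -6, 24, 31, 40]
Extract 17: [7, -6, -1, 17, 24, 31, 40]
Extract 7: [-1, -6, 7, 17, 24, 31, 40]
Extract -1: [-6, -1, 7, 17, 24, 31, 40]


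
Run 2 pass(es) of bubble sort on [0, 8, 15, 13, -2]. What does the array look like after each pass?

After pass 1: [0, 8, 13, -2, 15] (2 swaps)
After pass 2: [0, 8, -2, 13, 15] (1 swaps)
Total swaps: 3


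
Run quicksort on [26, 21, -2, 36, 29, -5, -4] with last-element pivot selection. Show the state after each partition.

Partition 1: pivot=-4 at index 1 -> [-5, -4, -2, 36, 29, 26, 21]
Partition 2: pivot=21 at index 3 -> [-5, -4, -2, 21, 29, 26, 36]
Partition 3: pivot=36 at index 6 -> [-5, -4, -2, 21, 29, 26, 36]
Partition 4: pivot=26 at index 4 -> [-5, -4, -2, 21, 26, 29, 36]


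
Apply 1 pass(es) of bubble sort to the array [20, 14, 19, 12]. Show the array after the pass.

After pass 1: [14, 19, 12, 20] (3 swaps)
Total swaps: 3


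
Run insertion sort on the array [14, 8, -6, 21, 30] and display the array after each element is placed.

First element 14 is already 'sorted'
Insert 8: shifted 1 elements -> [8, 14, -6, 21, 30]
Insert -6: shifted 2 elements -> [-6, 8, 14, 21, 30]
Insert 21: shifted 0 elements -> [-6, 8, 14, 21, 30]
Insert 30: shifted 0 elements -> [-6, 8, 14, 21, 30]


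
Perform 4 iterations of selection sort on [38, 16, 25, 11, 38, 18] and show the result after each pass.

Pass 1: Select minimum 11 at index 3, swap -> [11, 16, 25, 38, 38, 18]
Pass 2: Select minimum 16 at index 1, swap -> [11, 16, 25, 38, 38, 18]
Pass 3: Select minimum 18 at index 5, swap -> [11, 16, 18, 38, 38, 25]
Pass 4: Select minimum 25 at index 5, swap -> [11, 16, 18, 25, 38, 38]


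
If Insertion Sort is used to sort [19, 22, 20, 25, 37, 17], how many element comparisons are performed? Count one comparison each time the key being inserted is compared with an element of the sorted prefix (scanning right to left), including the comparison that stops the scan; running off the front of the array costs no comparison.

Insert 22: 19 <= 22 (stop) = 1 comparison(s) -> [19, 22, 20, 25, 37, 17]
Insert 20: 22 > 20 (shift), 19 <= 20 (stop) = 2 comparison(s) -> [19, 20, 22, 25, 37, 17]
Insert 25: 22 <= 25 (stop) = 1 comparison(s) -> [19, 20, 22, 25, 37, 17]
Insert 37: 25 <= 37 (stop) = 1 comparison(s) -> [19, 20, 22, 25, 37, 17]
Insert 17: 37 > 17 (shift), 25 > 17 (shift), 22 > 17 (shift), 20 > 17 (shift), 19 > 17 (shift), reached front = 5 comparison(s) -> [17, 19, 20, 22, 25, 37]
Total comparisons: 1 + 2 + 1 + 1 + 5 = 10


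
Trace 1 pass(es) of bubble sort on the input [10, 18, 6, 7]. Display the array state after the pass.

After pass 1: [10, 6, 7, 18] (2 swaps)
Total swaps: 2


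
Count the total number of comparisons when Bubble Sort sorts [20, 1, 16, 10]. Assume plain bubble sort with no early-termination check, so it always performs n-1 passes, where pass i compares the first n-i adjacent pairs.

Pass 1: compare adjacent pairs (0,1)..(2,3) = 3 comparison(s), 3 swap(s) -> [1, 16, 10, 20]
Pass 2: compare adjacent pairs (0,1)..(1,2) = 2 comparison(s), 1 swap(s) -> [1, 10, 16, 20]
Pass 3: compare adjacent pairs (0,1)..(0,1) = 1 comparison(s), 0 swap(s) -> [1, 10, 16, 20]
Total comparisons: 3 + 2 + 1 = 6


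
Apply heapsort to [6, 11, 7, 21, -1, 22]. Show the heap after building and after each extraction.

Build heap: [22, 21, 7, 11, -1, 6]
Extract 22: [21, 11, 7, 6, -1, 22]
Extract 21: [11, 6, 7, -1, 21, 22]
Extract 11: [7, 6, -1, 11, 21, 22]
Extract 7: [6, -1, 7, 11, 21, 22]
Extract 6: [-1, 6, 7, 11, 21, 22]


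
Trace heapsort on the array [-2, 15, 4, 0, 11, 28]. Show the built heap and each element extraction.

Build heap: [28, 15, 4, 0, 11, -2]
Extract 28: [15, 11, 4, 0, -2, 28]
Extract 15: [11, 0, 4, -2, 15, 28]
Extract 11: [4, 0, -2, 11, 15, 28]
Extract 4: [0, -2, 4, 11, 15, 28]
Extract 0: [-2, 0, 4, 11, 15, 28]


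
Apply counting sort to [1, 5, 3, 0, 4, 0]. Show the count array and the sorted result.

Count array: [2, 1, 0, 1, 1, 1]
(count[i] = number of elements equal to i)
Cumulative count: [2, 3, 3, 4, 5, 6]
Sorted: [0, 0, 1, 3, 4, 5]


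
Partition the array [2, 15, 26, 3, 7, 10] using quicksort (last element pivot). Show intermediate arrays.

Partition 1: pivot=10 at index 3 -> [2, 3, 7, 10, 26, 15]
Partition 2: pivot=7 at index 2 -> [2, 3, 7, 10, 26, 15]
Partition 3: pivot=3 at index 1 -> [2, 3, 7, 10, 26, 15]
Partition 4: pivot=15 at index 4 -> [2, 3, 7, 10, 15, 26]


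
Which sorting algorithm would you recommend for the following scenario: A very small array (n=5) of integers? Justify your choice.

Best choice: Insertion sort
Reason: For tiny inputs the O(n^2) overhead is negligible and insertion sort has minimal constant factors


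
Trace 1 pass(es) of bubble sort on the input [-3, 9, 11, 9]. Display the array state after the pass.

After pass 1: [-3, 9, 9, 11] (1 swaps)
Total swaps: 1


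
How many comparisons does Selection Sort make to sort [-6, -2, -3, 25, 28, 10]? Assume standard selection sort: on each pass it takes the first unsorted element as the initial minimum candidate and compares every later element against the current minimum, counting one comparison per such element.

Pass 1: scan indices 1..5 for the minimum = 5 comparison(s); min is -6, place at index 0 -> [-6, -2, -3, 25, 28, 10]
Pass 2: scan indices 2..5 for the minimum = 4 comparison(s); min is -3, place at index 1 -> [-6, -3, -2, 25, 28, 10]
Pass 3: scan indices 3..5 for the minimum = 3 comparison(s); min is -2, place at index 2 -> [-6, -3, -2, 25, 28, 10]
Pass 4: scan indices 4..5 for the minimum = 2 comparison(s); min is 10, place at index 3 -> [-6, -3, -2, 10, 28, 25]
Pass 5: scan indices 5..5 for the minimum = 1 comparison(s); min is 25, place at index 4 -> [-6, -3, -2, 10, 25, 28]
Selection sort always scans the whole unsorted suffix, so the count is (n-1) + (n-2) + ... + 1 = n(n-1)/2 = 6*5/2 = 15 regardless of the input order.
Total comparisons: 5 + 4 + 3 + 2 + 1 = 15


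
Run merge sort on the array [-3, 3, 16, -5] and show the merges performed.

Divide and conquer:
  Merge [-3] + [3] -> [-3, 3]
  Merge [16] + [-5] -> [-5, 16]
  Merge [-3, 3] + [-5, 16] -> [-5, -3, 3, 16]


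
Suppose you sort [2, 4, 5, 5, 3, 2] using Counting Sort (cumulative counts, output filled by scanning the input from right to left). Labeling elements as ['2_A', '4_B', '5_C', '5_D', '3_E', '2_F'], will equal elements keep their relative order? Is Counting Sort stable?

Trace Counting Sort on the labeled array (the key is the number; the letter only tracks identity):
  Counts for values 0..5: [0, 0, 2, 1, 1, 2]
  Cumulative counts: [0, 0, 2, 3, 4, 6]
  Scan right to left: place 2_F at output index 1
  Scan right to left: place 3_E at output index 2
  Scan right to left: place 5_D at output index 5
  Scan right to left: place 5_C at output index 4
  Scan right to left: place 4_B at output index 3
  Scan right to left: place 2_A at output index 0
  Output: [2_A, 2_F, 3_E, 4_B, 5_C, 5_D]
Equal keys:
  value 2: originally 2_A, 2_F; after sorting 2_A, 2_F -> order preserved
  value 5: originally 5_C, 5_D; after sorting 5_C, 5_D -> order preserved
All equal keys kept their original relative order. Counting Sort is stable: scanning the input right to left with decreasing cumulative counts places later duplicates at later output positions.
Answer: Stable


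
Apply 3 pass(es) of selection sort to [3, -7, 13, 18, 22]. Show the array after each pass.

Pass 1: Select minimum -7 at index 1, swap -> [-7, 3, 13, 18, 22]
Pass 2: Select minimum 3 at index 1, swap -> [-7, 3, 13, 18, 22]
Pass 3: Select minimum 13 at index 2, swap -> [-7, 3, 13, 18, 22]


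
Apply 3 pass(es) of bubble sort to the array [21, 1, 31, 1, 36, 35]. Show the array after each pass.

After pass 1: [1, 21, 1, 31, 35, 36] (3 swaps)
After pass 2: [1, 1, 21, 31, 35, 36] (1 swaps)
After pass 3: [1, 1, 21, 31, 35, 36] (0 swaps)
Total swaps: 4


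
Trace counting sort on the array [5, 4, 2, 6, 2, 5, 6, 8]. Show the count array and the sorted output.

Count array: [0, 0, 2, 0, 1, 2, 2, 0, 1]
(count[i] = number of elements equal to i)
Cumulative count: [0, 0, 2, 2, 3, 5, 7, 7, 8]
Sorted: [2, 2, 4, 5, 5, 6, 6, 8]


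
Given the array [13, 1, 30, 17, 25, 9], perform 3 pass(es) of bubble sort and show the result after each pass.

After pass 1: [1, 13, 17, 25, 9, 30] (4 swaps)
After pass 2: [1, 13, 17, 9, 25, 30] (1 swaps)
After pass 3: [1, 13, 9, 17, 25, 30] (1 swaps)
Total swaps: 6


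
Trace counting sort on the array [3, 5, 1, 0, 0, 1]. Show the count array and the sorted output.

Count array: [2, 2, 0, 1, 0, 1]
(count[i] = number of elements equal to i)
Cumulative count: [2, 4, 4, 5, 5, 6]
Sorted: [0, 0, 1, 1, 3, 5]


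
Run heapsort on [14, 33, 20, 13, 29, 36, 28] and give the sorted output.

Build heap: [36, 33, 28, 13, 29, 20, 14]
Extract 36: [33, 29, 28, 13, 14, 20, 36]
Extract 33: [29, 20, 28, 13, 14, 33, 36]
Extract 29: [28, 20, 14, 13, 29, 33, 36]
Extract 28: [20, 13, 14, 28, 29, 33, 36]
Extract 20: [14, 13, 20, 28, 29, 33, 36]
Extract 14: [13, 14, 20, 28, 29, 33, 36]


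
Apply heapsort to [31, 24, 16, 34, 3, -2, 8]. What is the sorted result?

Build heap: [34, 31, 16, 24, 3, -2, 8]
Extract 34: [31, 24, 16, 8, 3, -2, 34]
Extract 31: [24, 8, 16, -2, 3, 31, 34]
Extract 24: [16, 8, 3, -2, 24, 31, 34]
Extract 16: [8, -2, 3, 16, 24, 31, 34]
Extract 8: [3, -2, 8, 16, 24, 31, 34]
Extract 3: [-2, 3, 8, 16, 24, 31, 34]


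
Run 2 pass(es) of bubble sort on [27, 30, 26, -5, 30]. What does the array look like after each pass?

After pass 1: [27, 26, -5, 30, 30] (2 swaps)
After pass 2: [26, -5, 27, 30, 30] (2 swaps)
Total swaps: 4


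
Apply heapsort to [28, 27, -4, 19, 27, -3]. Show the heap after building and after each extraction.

Build heap: [28, 27, -3, 19, 27, -4]
Extract 28: [27, 27, -3, 19, -4, 28]
Extract 27: [27, 19, -3, -4, 27, 28]
Extract 27: [19, -4, -3, 27, 27, 28]
Extract 19: [-3, -4, 19, 27, 27, 28]
Extract -3: [-4, -3, 19, 27, 27, 28]


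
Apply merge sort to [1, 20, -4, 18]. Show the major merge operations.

Divide and conquer:
  Merge [1] + [20] -> [1, 20]
  Merge [-4] + [18] -> [-4, 18]
  Merge [1, 20] + [-4, 18] -> [-4, 1, 18, 20]


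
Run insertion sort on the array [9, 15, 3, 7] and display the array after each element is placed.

First element 9 is already 'sorted'
Insert 15: shifted 0 elements -> [9, 15, 3, 7]
Insert 3: shifted 2 elements -> [3, 9, 15, 7]
Insert 7: shifted 2 elements -> [3, 7, 9, 15]


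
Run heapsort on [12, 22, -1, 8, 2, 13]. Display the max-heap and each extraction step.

Build heap: [22, 12, 13, 8, 2, -1]
Extract 22: [13, 12, -1, 8, 2, 22]
Extract 13: [12, 8, -1, 2, 13, 22]
Extract 12: [8, 2, -1, 12, 13, 22]
Extract 8: [2, -1, 8, 12, 13, 22]
Extract 2: [-1, 2, 8, 12, 13, 22]


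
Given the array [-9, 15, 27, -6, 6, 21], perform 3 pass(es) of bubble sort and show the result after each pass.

After pass 1: [-9, 15, -6, 6, 21, 27] (3 swaps)
After pass 2: [-9, -6, 6, 15, 21, 27] (2 swaps)
After pass 3: [-9, -6, 6, 15, 21, 27] (0 swaps)
Total swaps: 5


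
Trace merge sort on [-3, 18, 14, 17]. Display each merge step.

Divide and conquer:
  Merge [-3] + [18] -> [-3, 18]
  Merge [14] + [17] -> [14, 17]
  Merge [-3, 18] + [14, 17] -> [-3, 14, 17, 18]


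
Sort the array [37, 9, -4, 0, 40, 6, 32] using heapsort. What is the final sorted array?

Build heap: [40, 37, 32, 0, 9, 6, -4]
Extract 40: [37, 9, 32, 0, -4, 6, 40]
Extract 37: [32, 9, 6, 0, -4, 37, 40]
Extract 32: [9, 0, 6, -4, 32, 37, 40]
Extract 9: [6, 0, -4, 9, 32, 37, 40]
Extract 6: [0, -4, 6, 9, 32, 37, 40]
Extract 0: [-4, 0, 6, 9, 32, 37, 40]


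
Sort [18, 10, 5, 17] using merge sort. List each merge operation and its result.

Divide and conquer:
  Merge [18] + [10] -> [10, 18]
  Merge [5] + [17] -> [5, 17]
  Merge [10, 18] + [5, 17] -> [5, 10, 17, 18]


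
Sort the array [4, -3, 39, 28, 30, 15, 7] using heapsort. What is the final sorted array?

Build heap: [39, 30, 15, 28, -3, 4, 7]
Extract 39: [30, 28, 15, 7, -3, 4, 39]
Extract 30: [28, 7, 15, 4, -3, 30, 39]
Extract 28: [15, 7, -3, 4, 28, 30, 39]
Extract 15: [7, 4, -3, 15, 28, 30, 39]
Extract 7: [4, -3, 7, 15, 28, 30, 39]
Extract 4: [-3, 4, 7, 15, 28, 30, 39]


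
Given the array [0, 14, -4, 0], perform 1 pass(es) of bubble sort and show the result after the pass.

After pass 1: [0, -4, 0, 14] (2 swaps)
Total swaps: 2


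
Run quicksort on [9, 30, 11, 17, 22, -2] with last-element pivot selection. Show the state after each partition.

Partition 1: pivot=-2 at index 0 -> [-2, 30, 11, 17, 22, 9]
Partition 2: pivot=9 at index 1 -> [-2, 9, 11, 17, 22, 30]
Partition 3: pivot=30 at index 5 -> [-2, 9, 11, 17, 22, 30]
Partition 4: pivot=22 at index 4 -> [-2, 9, 11, 17, 22, 30]
Partition 5: pivot=17 at index 3 -> [-2, 9, 11, 17, 22, 30]


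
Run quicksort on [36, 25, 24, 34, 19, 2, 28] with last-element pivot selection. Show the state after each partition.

Partition 1: pivot=28 at index 4 -> [25, 24, 19, 2, 28, 34, 36]
Partition 2: pivot=2 at index 0 -> [2, 24, 19, 25, 28, 34, 36]
Partition 3: pivot=25 at index 3 -> [2, 24, 19, 25, 28, 34, 36]
Partition 4: pivot=19 at index 1 -> [2, 19, 24, 25, 28, 34, 36]
Partition 5: pivot=36 at index 6 -> [2, 19, 24, 25, 28, 34, 36]


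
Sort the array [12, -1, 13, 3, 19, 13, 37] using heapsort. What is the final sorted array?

Build heap: [37, 19, 13, 3, -1, 12, 13]
Extract 37: [19, 13, 13, 3, -1, 12, 37]
Extract 19: [13, 12, 13, 3, -1, 19, 37]
Extract 13: [13, 12, -1, 3, 13, 19, 37]
Extract 13: [12, 3, -1, 13, 13, 19, 37]
Extract 12: [3, -1, 12, 13, 13, 19, 37]
Extract 3: [-1, 3, 12, 13, 13, 19, 37]


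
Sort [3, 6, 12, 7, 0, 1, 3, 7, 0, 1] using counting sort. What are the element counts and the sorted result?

Count array: [2, 2, 0, 2, 0, 0, 1, 2, 0, 0, 0, 0, 1]
(count[i] = number of elements equal to i)
Cumulative count: [2, 4, 4, 6, 6, 6, 7, 9, 9, 9, 9, 9, 10]
Sorted: [0, 0, 1, 1, 3, 3, 6, 7, 7, 12]


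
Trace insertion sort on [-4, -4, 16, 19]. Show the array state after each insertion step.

First element -4 is already 'sorted'
Insert -4: shifted 0 elements -> [-4, -4, 16, 19]
Insert 16: shifted 0 elements -> [-4, -4, 16, 19]
Insert 19: shifted 0 elements -> [-4, -4, 16, 19]


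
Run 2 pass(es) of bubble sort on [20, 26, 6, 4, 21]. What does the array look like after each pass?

After pass 1: [20, 6, 4, 21, 26] (3 swaps)
After pass 2: [6, 4, 20, 21, 26] (2 swaps)
Total swaps: 5


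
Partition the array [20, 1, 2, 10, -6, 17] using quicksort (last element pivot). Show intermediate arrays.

Partition 1: pivot=17 at index 4 -> [1, 2, 10, -6, 17, 20]
Partition 2: pivot=-6 at index 0 -> [-6, 2, 10, 1, 17, 20]
Partition 3: pivot=1 at index 1 -> [-6, 1, 10, 2, 17, 20]
Partition 4: pivot=2 at index 2 -> [-6, 1, 2, 10, 17, 20]


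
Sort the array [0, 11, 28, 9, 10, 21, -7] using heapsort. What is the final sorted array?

Build heap: [28, 11, 21, 9, 10, 0, -7]
Extract 28: [21, 11, 0, 9, 10, -7, 28]
Extract 21: [11, 10, 0, 9, -7, 21, 28]
Extract 11: [10, 9, 0, -7, 11, 21, 28]
Extract 10: [9, -7, 0, 10, 11, 21, 28]
Extract 9: [0, -7, 9, 10, 11, 21, 28]
Extract 0: [-7, 0, 9, 10, 11, 21, 28]


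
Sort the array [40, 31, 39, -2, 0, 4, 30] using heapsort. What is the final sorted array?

Build heap: [40, 31, 39, -2, 0, 4, 30]
Extract 40: [39, 31, 30, -2, 0, 4, 40]
Extract 39: [31, 4, 30, -2, 0, 39, 40]
Extract 31: [30, 4, 0, -2, 31, 39, 40]
Extract 30: [4, -2, 0, 30, 31, 39, 40]
Extract 4: [0, -2, 4, 30, 31, 39, 40]
Extract 0: [-2, 0, 4, 30, 31, 39, 40]


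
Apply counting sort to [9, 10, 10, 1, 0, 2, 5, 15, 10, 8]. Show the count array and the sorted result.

Count array: [1, 1, 1, 0, 0, 1, 0, 0, 1, 1, 3, 0, 0, 0, 0, 1]
(count[i] = number of elements equal to i)
Cumulative count: [1, 2, 3, 3, 3, 4, 4, 4, 5, 6, 9, 9, 9, 9, 9, 10]
Sorted: [0, 1, 2, 5, 8, 9, 10, 10, 10, 15]


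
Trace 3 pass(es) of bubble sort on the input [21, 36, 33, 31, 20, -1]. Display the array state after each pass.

After pass 1: [21, 33, 31, 20, -1, 36] (4 swaps)
After pass 2: [21, 31, 20, -1, 33, 36] (3 swaps)
After pass 3: [21, 20, -1, 31, 33, 36] (2 swaps)
Total swaps: 9


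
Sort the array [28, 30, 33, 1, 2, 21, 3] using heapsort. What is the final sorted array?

Build heap: [33, 30, 28, 1, 2, 21, 3]
Extract 33: [30, 3, 28, 1, 2, 21, 33]
Extract 30: [28, 3, 21, 1, 2, 30, 33]
Extract 28: [21, 3, 2, 1, 28, 30, 33]
Extract 21: [3, 1, 2, 21, 28, 30, 33]
Extract 3: [2, 1, 3, 21, 28, 30, 33]
Extract 2: [1, 2, 3, 21, 28, 30, 33]


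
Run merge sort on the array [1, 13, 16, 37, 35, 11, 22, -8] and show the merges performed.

Divide and conquer:
  Merge [1] + [13] -> [1, 13]
  Merge [16] + [37] -> [16, 37]
  Merge [1, 13] + [16, 37] -> [1, 13, 16, 37]
  Merge [35] + [11] -> [11, 35]
  Merge [22] + [-8] -> [-8, 22]
  Merge [11, 35] + [-8, 22] -> [-8, 11, 22, 35]
  Merge [1, 13, 16, 37] + [-8, 11, 22, 35] -> [-8, 1, 11, 13, 16, 22, 35, 37]


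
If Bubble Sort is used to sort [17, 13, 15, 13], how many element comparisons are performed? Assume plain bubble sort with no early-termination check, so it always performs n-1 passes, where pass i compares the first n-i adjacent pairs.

Pass 1: compare adjacent pairs (0,1)..(2,3) = 3 comparison(s), 3 swap(s) -> [13, 15, 13, 17]
Pass 2: compare adjacent pairs (0,1)..(1,2) = 2 comparison(s), 1 swap(s) -> [13, 13, 15, 17]
Pass 3: compare adjacent pairs (0,1)..(0,1) = 1 comparison(s), 0 swap(s) -> [13, 13, 15, 17]
Total comparisons: 3 + 2 + 1 = 6


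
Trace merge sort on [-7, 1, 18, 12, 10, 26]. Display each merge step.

Divide and conquer:
  Merge [1] + [18] -> [1, 18]
  Merge [-7] + [1, 18] -> [-7, 1, 18]
  Merge [10] + [26] -> [10, 26]
  Merge [12] + [10, 26] -> [10, 12, 26]
  Merge [-7, 1, 18] + [10, 12, 26] -> [-7, 1, 10, 12, 18, 26]


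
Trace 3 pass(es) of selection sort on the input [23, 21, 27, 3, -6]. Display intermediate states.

Pass 1: Select minimum -6 at index 4, swap -> [-6, 21, 27, 3, 23]
Pass 2: Select minimum 3 at index 3, swap -> [-6, 3, 27, 21, 23]
Pass 3: Select minimum 21 at index 3, swap -> [-6, 3, 21, 27, 23]


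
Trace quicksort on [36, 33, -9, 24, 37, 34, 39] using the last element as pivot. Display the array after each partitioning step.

Partition 1: pivot=39 at index 6 -> [36, 33, -9, 24, 37, 34, 39]
Partition 2: pivot=34 at index 3 -> [33, -9, 24, 34, 37, 36, 39]
Partition 3: pivot=24 at index 1 -> [-9, 24, 33, 34, 37, 36, 39]
Partition 4: pivot=36 at index 4 -> [-9, 24, 33, 34, 36, 37, 39]


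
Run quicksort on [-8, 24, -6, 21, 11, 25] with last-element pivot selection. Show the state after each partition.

Partition 1: pivot=25 at index 5 -> [-8, 24, -6, 21, 11, 25]
Partition 2: pivot=11 at index 2 -> [-8, -6, 11, 21, 24, 25]
Partition 3: pivot=-6 at index 1 -> [-8, -6, 11, 21, 24, 25]
Partition 4: pivot=24 at index 4 -> [-8, -6, 11, 21, 24, 25]


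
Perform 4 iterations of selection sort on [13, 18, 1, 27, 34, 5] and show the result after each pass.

Pass 1: Select minimum 1 at index 2, swap -> [1, 18, 13, 27, 34, 5]
Pass 2: Select minimum 5 at index 5, swap -> [1, 5, 13, 27, 34, 18]
Pass 3: Select minimum 13 at index 2, swap -> [1, 5, 13, 27, 34, 18]
Pass 4: Select minimum 18 at index 5, swap -> [1, 5, 13, 18, 34, 27]


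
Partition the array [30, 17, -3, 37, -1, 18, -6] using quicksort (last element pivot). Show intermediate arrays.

Partition 1: pivot=-6 at index 0 -> [-6, 17, -3, 37, -1, 18, 30]
Partition 2: pivot=30 at index 5 -> [-6, 17, -3, -1, 18, 30, 37]
Partition 3: pivot=18 at index 4 -> [-6, 17, -3, -1, 18, 30, 37]
Partition 4: pivot=-1 at index 2 -> [-6, -3, -1, 17, 18, 30, 37]


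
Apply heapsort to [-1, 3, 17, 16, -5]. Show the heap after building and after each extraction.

Build heap: [17, 16, -1, 3, -5]
Extract 17: [16, 3, -1, -5, 17]
Extract 16: [3, -5, -1, 16, 17]
Extract 3: [-1, -5, 3, 16, 17]
Extract -1: [-5, -1, 3, 16, 17]


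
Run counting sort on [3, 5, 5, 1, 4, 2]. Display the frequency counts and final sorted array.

Count array: [0, 1, 1, 1, 1, 2]
(count[i] = number of elements equal to i)
Cumulative count: [0, 1, 2, 3, 4, 6]
Sorted: [1, 2, 3, 4, 5, 5]


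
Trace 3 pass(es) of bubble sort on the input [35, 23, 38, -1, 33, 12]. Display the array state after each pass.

After pass 1: [23, 35, -1, 33, 12, 38] (4 swaps)
After pass 2: [23, -1, 33, 12, 35, 38] (3 swaps)
After pass 3: [-1, 23, 12, 33, 35, 38] (2 swaps)
Total swaps: 9


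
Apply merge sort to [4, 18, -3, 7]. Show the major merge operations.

Divide and conquer:
  Merge [4] + [18] -> [4, 18]
  Merge [-3] + [7] -> [-3, 7]
  Merge [4, 18] + [-3, 7] -> [-3, 4, 7, 18]


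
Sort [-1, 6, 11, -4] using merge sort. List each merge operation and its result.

Divide and conquer:
  Merge [-1] + [6] -> [-1, 6]
  Merge [11] + [-4] -> [-4, 11]
  Merge [-1, 6] + [-4, 11] -> [-4, -1, 6, 11]


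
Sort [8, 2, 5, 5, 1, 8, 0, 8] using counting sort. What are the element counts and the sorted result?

Count array: [1, 1, 1, 0, 0, 2, 0, 0, 3]
(count[i] = number of elements equal to i)
Cumulative count: [1, 2, 3, 3, 3, 5, 5, 5, 8]
Sorted: [0, 1, 2, 5, 5, 8, 8, 8]


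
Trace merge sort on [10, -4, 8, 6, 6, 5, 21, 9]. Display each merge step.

Divide and conquer:
  Merge [10] + [-4] -> [-4, 10]
  Merge [8] + [6] -> [6, 8]
  Merge [-4, 10] + [6, 8] -> [-4, 6, 8, 10]
  Merge [6] + [5] -> [5, 6]
  Merge [21] + [9] -> [9, 21]
  Merge [5, 6] + [9, 21] -> [5, 6, 9, 21]
  Merge [-4, 6, 8, 10] + [5, 6, 9, 21] -> [-4, 5, 6, 6, 8, 9, 10, 21]


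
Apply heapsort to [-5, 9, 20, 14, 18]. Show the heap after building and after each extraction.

Build heap: [20, 18, -5, 14, 9]
Extract 20: [18, 14, -5, 9, 20]
Extract 18: [14, 9, -5, 18, 20]
Extract 14: [9, -5, 14, 18, 20]
Extract 9: [-5, 9, 14, 18, 20]


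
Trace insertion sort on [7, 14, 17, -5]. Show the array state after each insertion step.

First element 7 is already 'sorted'
Insert 14: shifted 0 elements -> [7, 14, 17, -5]
Insert 17: shifted 0 elements -> [7, 14, 17, -5]
Insert -5: shifted 3 elements -> [-5, 7, 14, 17]


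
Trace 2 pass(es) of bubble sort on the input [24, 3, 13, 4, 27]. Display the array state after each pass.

After pass 1: [3, 13, 4, 24, 27] (3 swaps)
After pass 2: [3, 4, 13, 24, 27] (1 swaps)
Total swaps: 4


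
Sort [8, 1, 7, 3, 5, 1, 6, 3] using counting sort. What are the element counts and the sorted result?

Count array: [0, 2, 0, 2, 0, 1, 1, 1, 1]
(count[i] = number of elements equal to i)
Cumulative count: [0, 2, 2, 4, 4, 5, 6, 7, 8]
Sorted: [1, 1, 3, 3, 5, 6, 7, 8]


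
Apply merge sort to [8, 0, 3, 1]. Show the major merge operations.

Divide and conquer:
  Merge [8] + [0] -> [0, 8]
  Merge [3] + [1] -> [1, 3]
  Merge [0, 8] + [1, 3] -> [0, 1, 3, 8]


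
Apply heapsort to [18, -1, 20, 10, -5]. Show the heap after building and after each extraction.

Build heap: [20, 10, 18, -1, -5]
Extract 20: [18, 10, -5, -1, 20]
Extract 18: [10, -1, -5, 18, 20]
Extract 10: [-1, -5, 10, 18, 20]
Extract -1: [-5, -1, 10, 18, 20]


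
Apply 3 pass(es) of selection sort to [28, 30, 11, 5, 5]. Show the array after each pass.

Pass 1: Select minimum 5 at index 3, swap -> [5, 30, 11, 28, 5]
Pass 2: Select minimum 5 at index 4, swap -> [5, 5, 11, 28, 30]
Pass 3: Select minimum 11 at index 2, swap -> [5, 5, 11, 28, 30]


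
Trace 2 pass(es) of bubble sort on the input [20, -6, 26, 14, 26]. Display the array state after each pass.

After pass 1: [-6, 20, 14, 26, 26] (2 swaps)
After pass 2: [-6, 14, 20, 26, 26] (1 swaps)
Total swaps: 3


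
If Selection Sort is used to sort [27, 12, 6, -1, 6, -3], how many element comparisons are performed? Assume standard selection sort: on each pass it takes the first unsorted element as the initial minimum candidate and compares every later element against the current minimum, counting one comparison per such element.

Pass 1: scan indices 1..5 for the minimum = 5 comparison(s); min is -3, place at index 0 -> [-3, 12, 6, -1, 6, 27]
Pass 2: scan indices 2..5 for the minimum = 4 comparison(s); min is -1, place at index 1 -> [-3, -1, 6, 12, 6, 27]
Pass 3: scan indices 3..5 for the minimum = 3 comparison(s); min is 6, place at index 2 -> [-3, -1, 6, 12, 6, 27]
Pass 4: scan indices 4..5 for the minimum = 2 comparison(s); min is 6, place at index 3 -> [-3, -1, 6, 6, 12, 27]
Pass 5: scan indices 5..5 for the minimum = 1 comparison(s); min is 12, place at index 4 -> [-3, -1, 6, 6, 12, 27]
Selection sort always scans the whole unsorted suffix, so the count is (n-1) + (n-2) + ... + 1 = n(n-1)/2 = 6*5/2 = 15 regardless of the input order.
Total comparisons: 5 + 4 + 3 + 2 + 1 = 15


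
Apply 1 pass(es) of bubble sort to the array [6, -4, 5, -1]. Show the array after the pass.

After pass 1: [-4, 5, -1, 6] (3 swaps)
Total swaps: 3


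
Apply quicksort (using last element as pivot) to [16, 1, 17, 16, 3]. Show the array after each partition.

Partition 1: pivot=3 at index 1 -> [1, 3, 17, 16, 16]
Partition 2: pivot=16 at index 3 -> [1, 3, 16, 16, 17]


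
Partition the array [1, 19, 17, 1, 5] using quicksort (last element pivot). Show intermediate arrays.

Partition 1: pivot=5 at index 2 -> [1, 1, 5, 19, 17]
Partition 2: pivot=1 at index 1 -> [1, 1, 5, 19, 17]
Partition 3: pivot=17 at index 3 -> [1, 1, 5, 17, 19]


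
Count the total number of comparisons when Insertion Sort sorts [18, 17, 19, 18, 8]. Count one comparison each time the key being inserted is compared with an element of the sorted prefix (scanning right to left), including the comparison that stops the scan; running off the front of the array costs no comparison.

Insert 17: 18 > 17 (shift), reached front = 1 comparison(s) -> [17, 18, 19, 18, 8]
Insert 19: 18 <= 19 (stop) = 1 comparison(s) -> [17, 18, 19, 18, 8]
Insert 18: 19 > 18 (shift), 18 <= 18 (stop) = 2 comparison(s) -> [17, 18, 18, 19, 8]
Insert 8: 19 > 8 (shift), 18 > 8 (shift), 18 > 8 (shift), 17 > 8 (shift), reached front = 4 comparison(s) -> [8, 17, 18, 18, 19]
Total comparisons: 1 + 1 + 2 + 4 = 8


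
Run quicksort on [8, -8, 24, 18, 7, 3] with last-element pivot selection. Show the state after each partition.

Partition 1: pivot=3 at index 1 -> [-8, 3, 24, 18, 7, 8]
Partition 2: pivot=8 at index 3 -> [-8, 3, 7, 8, 24, 18]
Partition 3: pivot=18 at index 4 -> [-8, 3, 7, 8, 18, 24]


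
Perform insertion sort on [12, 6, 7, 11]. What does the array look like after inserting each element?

First element 12 is already 'sorted'
Insert 6: shifted 1 elements -> [6, 12, 7, 11]
Insert 7: shifted 1 elements -> [6, 7, 12, 11]
Insert 11: shifted 1 elements -> [6, 7, 11, 12]


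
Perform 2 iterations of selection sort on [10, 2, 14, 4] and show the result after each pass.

Pass 1: Select minimum 2 at index 1, swap -> [2, 10, 14, 4]
Pass 2: Select minimum 4 at index 3, swap -> [2, 4, 14, 10]


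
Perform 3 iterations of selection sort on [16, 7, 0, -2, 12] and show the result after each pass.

Pass 1: Select minimum -2 at index 3, swap -> [-2, 7, 0, 16, 12]
Pass 2: Select minimum 0 at index 2, swap -> [-2, 0, 7, 16, 12]
Pass 3: Select minimum 7 at index 2, swap -> [-2, 0, 7, 16, 12]


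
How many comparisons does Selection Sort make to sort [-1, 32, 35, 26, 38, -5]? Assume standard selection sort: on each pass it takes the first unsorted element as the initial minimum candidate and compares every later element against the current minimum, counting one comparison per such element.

Pass 1: scan indices 1..5 for the minimum = 5 comparison(s); min is -5, place at index 0 -> [-5, 32, 35, 26, 38, -1]
Pass 2: scan indices 2..5 for the minimum = 4 comparison(s); min is -1, place at index 1 -> [-5, -1, 35, 26, 38, 32]
Pass 3: scan indices 3..5 for the minimum = 3 comparison(s); min is 26, place at index 2 -> [-5, -1, 26, 35, 38, 32]
Pass 4: scan indices 4..5 for the minimum = 2 comparison(s); min is 32, place at index 3 -> [-5, -1, 26, 32, 38, 35]
Pass 5: scan indices 5..5 for the minimum = 1 comparison(s); min is 35, place at index 4 -> [-5, -1, 26, 32, 35, 38]
Selection sort always scans the whole unsorted suffix, so the count is (n-1) + (n-2) + ... + 1 = n(n-1)/2 = 6*5/2 = 15 regardless of the input order.
Total comparisons: 5 + 4 + 3 + 2 + 1 = 15


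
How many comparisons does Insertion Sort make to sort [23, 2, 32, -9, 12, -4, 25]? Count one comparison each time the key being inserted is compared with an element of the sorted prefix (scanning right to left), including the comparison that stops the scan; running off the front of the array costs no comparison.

Insert 2: 23 > 2 (shift), reached front = 1 comparison(s) -> [2, 23, 32, -9, 12, -4, 25]
Insert 32: 23 <= 32 (stop) = 1 comparison(s) -> [2, 23, 32, -9, 12, -4, 25]
Insert -9: 32 > -9 (shift), 23 > -9 (shift), 2 > -9 (shift), reached front = 3 comparison(s) -> [-9, 2, 23, 32, 12, -4, 25]
Insert 12: 32 > 12 (shift), 23 > 12 (shift), 2 <= 12 (stop) = 3 comparison(s) -> [-9, 2, 12, 23, 32, -4, 25]
Insert -4: 32 > -4 (shift), 23 > -4 (shift), 12 > -4 (shift), 2 > -4 (shift), -9 <= -4 (stop) = 5 comparison(s) -> [-9, -4, 2, 12, 23, 32, 25]
Insert 25: 32 > 25 (shift), 23 <= 25 (stop) = 2 comparison(s) -> [-9, -4, 2, 12, 23, 25, 32]
Total comparisons: 1 + 1 + 3 + 3 + 5 + 2 = 15


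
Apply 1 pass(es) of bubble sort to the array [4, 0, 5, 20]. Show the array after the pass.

After pass 1: [0, 4, 5, 20] (1 swaps)
Total swaps: 1


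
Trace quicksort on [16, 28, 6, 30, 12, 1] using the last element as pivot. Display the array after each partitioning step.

Partition 1: pivot=1 at index 0 -> [1, 28, 6, 30, 12, 16]
Partition 2: pivot=16 at index 3 -> [1, 6, 12, 16, 28, 30]
Partition 3: pivot=12 at index 2 -> [1, 6, 12, 16, 28, 30]
Partition 4: pivot=30 at index 5 -> [1, 6, 12, 16, 28, 30]


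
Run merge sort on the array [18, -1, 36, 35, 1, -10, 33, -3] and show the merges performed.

Divide and conquer:
  Merge [18] + [-1] -> [-1, 18]
  Merge [36] + [35] -> [35, 36]
  Merge [-1, 18] + [35, 36] -> [-1, 18, 35, 36]
  Merge [1] + [-10] -> [-10, 1]
  Merge [33] + [-3] -> [-3, 33]
  Merge [-10, 1] + [-3, 33] -> [-10, -3, 1, 33]
  Merge [-1, 18, 35, 36] + [-10, -3, 1, 33] -> [-10, -3, -1, 1, 18, 33, 35, 36]


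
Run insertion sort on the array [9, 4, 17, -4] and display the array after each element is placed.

First element 9 is already 'sorted'
Insert 4: shifted 1 elements -> [4, 9, 17, -4]
Insert 17: shifted 0 elements -> [4, 9, 17, -4]
Insert -4: shifted 3 elements -> [-4, 4, 9, 17]


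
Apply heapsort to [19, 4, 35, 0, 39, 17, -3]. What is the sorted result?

Build heap: [39, 19, 35, 0, 4, 17, -3]
Extract 39: [35, 19, 17, 0, 4, -3, 39]
Extract 35: [19, 4, 17, 0, -3, 35, 39]
Extract 19: [17, 4, -3, 0, 19, 35, 39]
Extract 17: [4, 0, -3, 17, 19, 35, 39]
Extract 4: [0, -3, 4, 17, 19, 35, 39]
Extract 0: [-3, 0, 4, 17, 19, 35, 39]


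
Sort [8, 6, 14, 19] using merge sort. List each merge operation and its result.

Divide and conquer:
  Merge [8] + [6] -> [6, 8]
  Merge [14] + [19] -> [14, 19]
  Merge [6, 8] + [14, 19] -> [6, 8, 14, 19]


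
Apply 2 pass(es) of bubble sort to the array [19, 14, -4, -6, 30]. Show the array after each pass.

After pass 1: [14, -4, -6, 19, 30] (3 swaps)
After pass 2: [-4, -6, 14, 19, 30] (2 swaps)
Total swaps: 5


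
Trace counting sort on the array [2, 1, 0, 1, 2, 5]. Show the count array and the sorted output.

Count array: [1, 2, 2, 0, 0, 1]
(count[i] = number of elements equal to i)
Cumulative count: [1, 3, 5, 5, 5, 6]
Sorted: [0, 1, 1, 2, 2, 5]


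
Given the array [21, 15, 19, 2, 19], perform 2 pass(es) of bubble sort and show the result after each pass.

After pass 1: [15, 19, 2, 19, 21] (4 swaps)
After pass 2: [15, 2, 19, 19, 21] (1 swaps)
Total swaps: 5


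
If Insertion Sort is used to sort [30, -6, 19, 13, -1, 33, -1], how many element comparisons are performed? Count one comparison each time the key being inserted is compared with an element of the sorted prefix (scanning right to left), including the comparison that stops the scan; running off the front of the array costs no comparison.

Insert -6: 30 > -6 (shift), reached front = 1 comparison(s) -> [-6, 30, 19, 13, -1, 33, -1]
Insert 19: 30 > 19 (shift), -6 <= 19 (stop) = 2 comparison(s) -> [-6, 19, 30, 13, -1, 33, -1]
Insert 13: 30 > 13 (shift), 19 > 13 (shift), -6 <= 13 (stop) = 3 comparison(s) -> [-6, 13, 19, 30, -1, 33, -1]
Insert -1: 30 > -1 (shift), 19 > -1 (shift), 13 > -1 (shift), -6 <= -1 (stop) = 4 comparison(s) -> [-6, -1, 13, 19, 30, 33, -1]
Insert 33: 30 <= 33 (stop) = 1 comparison(s) -> [-6, -1, 13, 19, 30, 33, -1]
Insert -1: 33 > -1 (shift), 30 > -1 (shift), 19 > -1 (shift), 13 > -1 (shift), -1 <= -1 (stop) = 5 comparison(s) -> [-6, -1, -1, 13, 19, 30, 33]
Total comparisons: 1 + 2 + 3 + 4 + 1 + 5 = 16


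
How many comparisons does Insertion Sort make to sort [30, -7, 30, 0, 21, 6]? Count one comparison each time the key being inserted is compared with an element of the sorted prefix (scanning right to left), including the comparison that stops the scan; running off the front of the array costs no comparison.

Insert -7: 30 > -7 (shift), reached front = 1 comparison(s) -> [-7, 30, 30, 0, 21, 6]
Insert 30: 30 <= 30 (stop) = 1 comparison(s) -> [-7, 30, 30, 0, 21, 6]
Insert 0: 30 > 0 (shift), 30 > 0 (shift), -7 <= 0 (stop) = 3 comparison(s) -> [-7, 0, 30, 30, 21, 6]
Insert 21: 30 > 21 (shift), 30 > 21 (shift), 0 <= 21 (stop) = 3 comparison(s) -> [-7, 0, 21, 30, 30, 6]
Insert 6: 30 > 6 (shift), 30 > 6 (shift), 21 > 6 (shift), 0 <= 6 (stop) = 4 comparison(s) -> [-7, 0, 6, 21, 30, 30]
Total comparisons: 1 + 1 + 3 + 3 + 4 = 12


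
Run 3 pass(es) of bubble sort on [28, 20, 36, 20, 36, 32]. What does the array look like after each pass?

After pass 1: [20, 28, 20, 36, 32, 36] (3 swaps)
After pass 2: [20, 20, 28, 32, 36, 36] (2 swaps)
After pass 3: [20, 20, 28, 32, 36, 36] (0 swaps)
Total swaps: 5


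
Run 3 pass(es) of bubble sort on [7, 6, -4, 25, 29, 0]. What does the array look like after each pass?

After pass 1: [6, -4, 7, 25, 0, 29] (3 swaps)
After pass 2: [-4, 6, 7, 0, 25, 29] (2 swaps)
After pass 3: [-4, 6, 0, 7, 25, 29] (1 swaps)
Total swaps: 6


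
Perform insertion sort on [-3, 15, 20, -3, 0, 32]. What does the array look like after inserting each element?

First element -3 is already 'sorted'
Insert 15: shifted 0 elements -> [-3, 15, 20, -3, 0, 32]
Insert 20: shifted 0 elements -> [-3, 15, 20, -3, 0, 32]
Insert -3: shifted 2 elements -> [-3, -3, 15, 20, 0, 32]
Insert 0: shifted 2 elements -> [-3, -3, 0, 15, 20, 32]
Insert 32: shifted 0 elements -> [-3, -3, 0, 15, 20, 32]


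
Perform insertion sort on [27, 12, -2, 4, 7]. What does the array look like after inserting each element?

First element 27 is already 'sorted'
Insert 12: shifted 1 elements -> [12, 27, -2, 4, 7]
Insert -2: shifted 2 elements -> [-2, 12, 27, 4, 7]
Insert 4: shifted 2 elements -> [-2, 4, 12, 27, 7]
Insert 7: shifted 2 elements -> [-2, 4, 7, 12, 27]


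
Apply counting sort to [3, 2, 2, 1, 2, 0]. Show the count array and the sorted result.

Count array: [1, 1, 3, 1]
(count[i] = number of elements equal to i)
Cumulative count: [1, 2, 5, 6]
Sorted: [0, 1, 2, 2, 2, 3]


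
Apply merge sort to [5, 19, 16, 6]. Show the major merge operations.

Divide and conquer:
  Merge [5] + [19] -> [5, 19]
  Merge [16] + [6] -> [6, 16]
  Merge [5, 19] + [6, 16] -> [5, 6, 16, 19]


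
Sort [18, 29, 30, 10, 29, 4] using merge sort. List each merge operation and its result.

Divide and conquer:
  Merge [29] + [30] -> [29, 30]
  Merge [18] + [29, 30] -> [18, 29, 30]
  Merge [29] + [4] -> [4, 29]
  Merge [10] + [4, 29] -> [4, 10, 29]
  Merge [18, 29, 30] + [4, 10, 29] -> [4, 10, 18, 29, 29, 30]


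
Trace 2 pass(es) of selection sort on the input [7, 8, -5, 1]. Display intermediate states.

Pass 1: Select minimum -5 at index 2, swap -> [-5, 8, 7, 1]
Pass 2: Select minimum 1 at index 3, swap -> [-5, 1, 7, 8]


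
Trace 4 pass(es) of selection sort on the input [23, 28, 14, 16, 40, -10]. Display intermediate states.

Pass 1: Select minimum -10 at index 5, swap -> [-10, 28, 14, 16, 40, 23]
Pass 2: Select minimum 14 at index 2, swap -> [-10, 14, 28, 16, 40, 23]
Pass 3: Select minimum 16 at index 3, swap -> [-10, 14, 16, 28, 40, 23]
Pass 4: Select minimum 23 at index 5, swap -> [-10, 14, 16, 23, 40, 28]


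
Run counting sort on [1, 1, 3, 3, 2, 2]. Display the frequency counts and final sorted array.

Count array: [0, 2, 2, 2]
(count[i] = number of elements equal to i)
Cumulative count: [0, 2, 4, 6]
Sorted: [1, 1, 2, 2, 3, 3]


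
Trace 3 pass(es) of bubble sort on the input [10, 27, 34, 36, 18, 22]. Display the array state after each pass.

After pass 1: [10, 27, 34, 18, 22, 36] (2 swaps)
After pass 2: [10, 27, 18, 22, 34, 36] (2 swaps)
After pass 3: [10, 18, 22, 27, 34, 36] (2 swaps)
Total swaps: 6


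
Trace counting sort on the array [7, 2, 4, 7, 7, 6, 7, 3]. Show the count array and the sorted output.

Count array: [0, 0, 1, 1, 1, 0, 1, 4]
(count[i] = number of elements equal to i)
Cumulative count: [0, 0, 1, 2, 3, 3, 4, 8]
Sorted: [2, 3, 4, 6, 7, 7, 7, 7]


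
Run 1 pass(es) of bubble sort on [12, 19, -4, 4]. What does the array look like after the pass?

After pass 1: [12, -4, 4, 19] (2 swaps)
Total swaps: 2


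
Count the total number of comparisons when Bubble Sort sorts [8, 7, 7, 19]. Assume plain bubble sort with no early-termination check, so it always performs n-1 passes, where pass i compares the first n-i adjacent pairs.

Pass 1: compare adjacent pairs (0,1)..(2,3) = 3 comparison(s), 2 swap(s) -> [7, 7, 8, 19]
Pass 2: compare adjacent pairs (0,1)..(1,2) = 2 comparison(s), 0 swap(s) -> [7, 7, 8, 19]
Pass 3: compare adjacent pairs (0,1)..(0,1) = 1 comparison(s), 0 swap(s) -> [7, 7, 8, 19]
Total comparisons: 3 + 2 + 1 = 6


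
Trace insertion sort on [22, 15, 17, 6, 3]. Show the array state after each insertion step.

First element 22 is already 'sorted'
Insert 15: shifted 1 elements -> [15, 22, 17, 6, 3]
Insert 17: shifted 1 elements -> [15, 17, 22, 6, 3]
Insert 6: shifted 3 elements -> [6, 15, 17, 22, 3]
Insert 3: shifted 4 elements -> [3, 6, 15, 17, 22]


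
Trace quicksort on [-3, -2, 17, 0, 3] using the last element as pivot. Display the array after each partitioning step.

Partition 1: pivot=3 at index 3 -> [-3, -2, 0, 3, 17]
Partition 2: pivot=0 at index 2 -> [-3, -2, 0, 3, 17]
Partition 3: pivot=-2 at index 1 -> [-3, -2, 0, 3, 17]


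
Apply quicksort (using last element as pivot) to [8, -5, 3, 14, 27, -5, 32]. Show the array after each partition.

Partition 1: pivot=32 at index 6 -> [8, -5, 3, 14, 27, -5, 32]
Partition 2: pivot=-5 at index 1 -> [-5, -5, 3, 14, 27, 8, 32]
Partition 3: pivot=8 at index 3 -> [-5, -5, 3, 8, 27, 14, 32]
Partition 4: pivot=14 at index 4 -> [-5, -5, 3, 8, 14, 27, 32]


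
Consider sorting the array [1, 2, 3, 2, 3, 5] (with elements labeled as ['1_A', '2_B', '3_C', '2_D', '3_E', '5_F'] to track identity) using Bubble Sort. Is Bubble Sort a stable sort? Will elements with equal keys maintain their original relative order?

Trace Bubble Sort on the labeled array (the key is the number; the letter only tracks identity):
  After pass 1: [1_A, 2_B, 2_D, 3_C, 3_E, 5_F]
  After pass 2: [1_A, 2_B, 2_D, 3_C, 3_E, 5_F] (no swaps, done)
Final order: [1_A, 2_B, 2_D, 3_C, 3_E, 5_F]
Equal keys:
  value 2: originally 2_B, 2_D; after sorting 2_B, 2_D -> order preserved
  value 3: originally 3_C, 3_E; after sorting 3_C, 3_E -> order preserved
All equal keys kept their original relative order. Bubble Sort is stable: it only swaps adjacent elements when the left one is strictly greater, so equal keys never move past each other.
Answer: Stable


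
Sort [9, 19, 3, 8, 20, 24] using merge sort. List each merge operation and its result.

Divide and conquer:
  Merge [19] + [3] -> [3, 19]
  Merge [9] + [3, 19] -> [3, 9, 19]
  Merge [20] + [24] -> [20, 24]
  Merge [8] + [20, 24] -> [8, 20, 24]
  Merge [3, 9, 19] + [8, 20, 24] -> [3, 8, 9, 19, 20, 24]
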